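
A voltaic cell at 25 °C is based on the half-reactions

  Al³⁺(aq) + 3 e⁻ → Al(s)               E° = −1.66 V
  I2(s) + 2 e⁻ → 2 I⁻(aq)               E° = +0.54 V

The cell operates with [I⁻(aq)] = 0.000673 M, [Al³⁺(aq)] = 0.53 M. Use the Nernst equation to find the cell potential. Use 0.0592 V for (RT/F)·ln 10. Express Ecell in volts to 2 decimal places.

+2.39 V

The I₂/I⁻ couple has the more positive E°, so it is the cathode; Al³⁺/Al is the anode.
The standard potential is +0.54 − (−1.66) = +2.20 V and the balanced reaction transfers n = 6 electrons.
For the overall reaction 3 I2(s) + 2 Al(s) → 6 I⁻(aq) + 2 Al³⁺(aq), Q = [I⁻(aq)]^6·[Al³⁺(aq)]^2 = 2.61×10^−20, giving log Q = −19.583.
E = E° − (0.0592/n)·log Q = +2.20 − (0.0592/6)(−19.583) = +2.39 V.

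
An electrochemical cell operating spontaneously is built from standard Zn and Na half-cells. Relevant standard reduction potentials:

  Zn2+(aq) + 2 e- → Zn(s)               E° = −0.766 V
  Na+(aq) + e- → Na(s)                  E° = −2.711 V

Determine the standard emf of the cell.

+1.945 V

The Zn²⁺/Zn couple has the higher E°, so Zn ion is reduced (cathode) and Na is oxidized (anode).
E°cell = E°(cathode) − E°(anode) = −0.766 − (−2.711) = +1.945 V.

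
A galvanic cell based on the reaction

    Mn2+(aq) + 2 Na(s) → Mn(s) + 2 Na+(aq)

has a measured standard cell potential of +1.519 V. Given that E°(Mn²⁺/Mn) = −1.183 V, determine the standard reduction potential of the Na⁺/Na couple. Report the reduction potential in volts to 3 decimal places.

In the reaction as written the Mn²⁺/Mn couple is reduced (cathode) and Na⁺/Na is oxidized (anode), so E°cell = E°(Mn²⁺/Mn) − E°(Na⁺/Na).
E°(Na⁺/Na) = E°(cathode) − E°cell = −1.183 − (+1.519) = −2.702 V.

−2.702 V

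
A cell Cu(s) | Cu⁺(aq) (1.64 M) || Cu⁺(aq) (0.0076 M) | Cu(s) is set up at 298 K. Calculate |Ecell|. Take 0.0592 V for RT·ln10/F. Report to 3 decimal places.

For a concentration cell E°cell = 0, since both electrodes use the same couple.
The compartment with the higher Cu⁺(aq) concentration (1.64 M) acts as the cathode; ions are reduced there and produced at the dilute (0.0076 M) anode.
With n = 1, Ecell = −(0.0592/1)·log([dilute]/[conc]) = −(0.0592/1)·log(0.0076/1.64) = +0.138 V.

0.138 V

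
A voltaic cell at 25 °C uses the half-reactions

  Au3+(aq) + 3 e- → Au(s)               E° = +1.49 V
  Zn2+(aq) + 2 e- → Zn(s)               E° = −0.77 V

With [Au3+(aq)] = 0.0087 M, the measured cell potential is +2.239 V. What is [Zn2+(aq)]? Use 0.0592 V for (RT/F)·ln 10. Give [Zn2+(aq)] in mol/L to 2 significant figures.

0.22 M

With Au³⁺/Au at the cathode and Zn²⁺/Zn at the anode, E°cell = +1.49 − (−0.77) = +2.26 V (n = 6).
Rearranging E = E° − (0.0592/n)·log Q gives log Q = 6(+2.26 − (+2.239))/0.0592 = 2.128.
The balanced reaction is 2 Au3+(aq) + 3 Zn(s) → 2 Au(s) + 3 Zn2+(aq), so Q = [Zn2+(aq)]^3 / [Au3+(aq)]^2.
Isolating [Zn2+(aq)] in Q = 10^{2.128} yields log [Zn2+(aq)] = −0.664, i.e. 0.22 M.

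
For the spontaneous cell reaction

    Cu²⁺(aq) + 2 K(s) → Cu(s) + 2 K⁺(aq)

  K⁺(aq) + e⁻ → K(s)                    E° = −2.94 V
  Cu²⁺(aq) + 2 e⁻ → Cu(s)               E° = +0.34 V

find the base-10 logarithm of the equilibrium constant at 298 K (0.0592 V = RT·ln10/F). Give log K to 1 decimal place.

log K = 110.8

The Cu²⁺/Cu couple is reduced (cathode); E°cell = +0.34 − (−2.94) = +3.28 V with n = 2.
At equilibrium E = 0, so log K = nE°cell / 0.0592 = (2)(+3.28) / 0.0592 = 110.8.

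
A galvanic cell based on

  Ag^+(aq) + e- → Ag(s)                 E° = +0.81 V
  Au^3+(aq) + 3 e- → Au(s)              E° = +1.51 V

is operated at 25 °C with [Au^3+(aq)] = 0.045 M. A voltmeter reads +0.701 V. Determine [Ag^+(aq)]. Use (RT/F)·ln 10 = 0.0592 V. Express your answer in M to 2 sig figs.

The Au³⁺/Au couple has the larger reduction potential, so it is the cathode: E°cell = +1.51 − (+0.81) = +0.70 V and n = 3.
From the Nernst equation, log Q = n(E° − E)/0.0592 = 3·(+0.70 − (+0.701))/0.0592 = −0.051.
For Au^3+(aq) + 3 Ag(s) → Au(s) + 3 Ag^+(aq), the reaction quotient is Q = [Ag^+(aq)]^3 / [Au^3+(aq)].
Isolating [Ag^+(aq)] in Q = 10^{−0.051} yields log [Ag^+(aq)] = −0.466, i.e. 0.34 M.

0.34 M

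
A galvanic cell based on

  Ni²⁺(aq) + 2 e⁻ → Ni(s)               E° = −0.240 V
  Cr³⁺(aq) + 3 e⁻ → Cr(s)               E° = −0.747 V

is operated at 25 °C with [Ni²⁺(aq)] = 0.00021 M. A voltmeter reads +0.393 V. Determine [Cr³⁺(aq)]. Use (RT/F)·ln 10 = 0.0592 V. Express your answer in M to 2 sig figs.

Ni²⁺/Ni is the cathode (higher E°); E°cell = −0.240 − (−0.747) = +0.507 V with n = 6.
Since E = E° − (0.0592/n)·log Q, log Q = n(E° − E)/0.0592 = 11.554.
Balancing electrons gives 3 Ni²⁺(aq) + 2 Cr(s) → 3 Ni(s) + 2 Cr³⁺(aq); thus Q = [Cr³⁺(aq)]^2 / [Ni²⁺(aq)]^3.
Substituting the known concentrations and solving, log [Cr³⁺(aq)] = 0.260 and [Cr³⁺(aq)] = 1.8 M.

1.8 M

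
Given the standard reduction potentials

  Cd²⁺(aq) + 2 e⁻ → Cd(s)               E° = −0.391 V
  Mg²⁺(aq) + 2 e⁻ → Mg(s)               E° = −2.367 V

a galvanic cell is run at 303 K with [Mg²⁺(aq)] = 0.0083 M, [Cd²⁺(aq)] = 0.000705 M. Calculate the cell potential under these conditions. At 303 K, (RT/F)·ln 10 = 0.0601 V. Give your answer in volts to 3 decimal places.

+1.944 V

The Cd²⁺/Cd couple has the more positive E°, so it is the cathode; Mg²⁺/Mg is the anode.
E°cell = E°cat − E°an = −0.391 − (−2.367) = +1.976 V; n = 2.
Balancing gives Cd²⁺(aq) + Mg(s) → Cd(s) + Mg²⁺(aq); hence Q = [Mg²⁺(aq)] / [Cd²⁺(aq)] = 11.8 (log Q = 1.071).
By the Nernst equation, E = +1.976 − (0.0601/2)·(1.071) = +1.944 V.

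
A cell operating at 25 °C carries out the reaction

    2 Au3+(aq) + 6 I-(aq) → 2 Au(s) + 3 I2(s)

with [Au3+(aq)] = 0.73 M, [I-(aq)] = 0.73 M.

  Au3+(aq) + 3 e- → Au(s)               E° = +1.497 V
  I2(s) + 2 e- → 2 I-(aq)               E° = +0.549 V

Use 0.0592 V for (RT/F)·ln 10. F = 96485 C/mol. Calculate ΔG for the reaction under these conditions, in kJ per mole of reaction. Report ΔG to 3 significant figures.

−543 kJ/mol

E°cell = +1.497 − (+0.549) = +0.948 V; the balanced reaction transfers n = 6 electrons.
Q = 1 / ([Au3+(aq)]^2·[I-(aq)]^6) = 12.4, so log Q = 1.093 and E = +0.948 − (0.0592/6)(1.093) = +0.9372 V.
Finally ΔG = −nFE = −(6)(96485 C/mol)(+0.9372 V) = −543 kJ/mol.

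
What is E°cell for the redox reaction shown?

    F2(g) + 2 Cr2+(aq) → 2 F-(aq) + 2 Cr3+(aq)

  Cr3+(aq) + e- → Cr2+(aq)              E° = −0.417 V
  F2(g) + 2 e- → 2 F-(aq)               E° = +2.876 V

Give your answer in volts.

F2(g) gains electrons, so the F₂/F⁻ couple is the cathode; the Cr³⁺/Cr²⁺ couple is the anode.
E°cell = E°(cathode) − E°(anode) = +2.876 − (−0.417) = +3.293 V.

+3.293 V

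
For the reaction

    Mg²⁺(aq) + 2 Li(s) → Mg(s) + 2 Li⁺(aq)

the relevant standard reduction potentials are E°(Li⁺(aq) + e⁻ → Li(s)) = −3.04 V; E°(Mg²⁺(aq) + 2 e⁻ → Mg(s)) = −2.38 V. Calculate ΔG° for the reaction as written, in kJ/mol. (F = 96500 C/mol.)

−127 kJ/mol

In the reaction as written Mg²⁺(aq) is reduced, so the Mg²⁺/Mg couple is the cathode and Li⁺/Li is the anode.
E°cell = −2.38 − (−3.04) = +0.66 V; balancing electrons gives n = 2.
ΔG° = −nFE°cell = −(2)(96500)(+0.66) J/mol = −127 kJ/mol.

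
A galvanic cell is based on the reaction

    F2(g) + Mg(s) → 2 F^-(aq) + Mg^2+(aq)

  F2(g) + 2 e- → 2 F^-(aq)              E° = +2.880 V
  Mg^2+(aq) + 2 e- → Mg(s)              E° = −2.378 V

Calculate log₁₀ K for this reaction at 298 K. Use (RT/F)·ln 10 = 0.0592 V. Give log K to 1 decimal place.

log K = 177.6

The F₂/F⁻ couple is reduced (cathode); E°cell = +2.880 − (−2.378) = +5.258 V with n = 2.
At equilibrium E = 0, so log K = nE°cell / 0.0592 = (2)(+5.258) / 0.0592 = 177.6.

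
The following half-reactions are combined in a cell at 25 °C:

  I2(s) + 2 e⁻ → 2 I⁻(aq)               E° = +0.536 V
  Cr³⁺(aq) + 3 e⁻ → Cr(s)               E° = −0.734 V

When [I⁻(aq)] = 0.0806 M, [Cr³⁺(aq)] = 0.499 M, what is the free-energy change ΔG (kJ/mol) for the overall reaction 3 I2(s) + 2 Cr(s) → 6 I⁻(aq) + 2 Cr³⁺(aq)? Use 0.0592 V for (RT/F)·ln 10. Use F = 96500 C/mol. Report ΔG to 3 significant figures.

E°cell = +0.536 − (−0.734) = +1.270 V; the balanced reaction transfers n = 6 electrons.
The reaction quotient is [I⁻(aq)]^6·[Cr³⁺(aq)]^2 = 6.83×10^−8; by Nernst, E = +1.270 − (0.0592/6)(−7.166) = +1.3407 V.
Then ΔG = −nFE = −6 × 96500 × +1.3407 J/mol = −776 kJ/mol.

−776 kJ/mol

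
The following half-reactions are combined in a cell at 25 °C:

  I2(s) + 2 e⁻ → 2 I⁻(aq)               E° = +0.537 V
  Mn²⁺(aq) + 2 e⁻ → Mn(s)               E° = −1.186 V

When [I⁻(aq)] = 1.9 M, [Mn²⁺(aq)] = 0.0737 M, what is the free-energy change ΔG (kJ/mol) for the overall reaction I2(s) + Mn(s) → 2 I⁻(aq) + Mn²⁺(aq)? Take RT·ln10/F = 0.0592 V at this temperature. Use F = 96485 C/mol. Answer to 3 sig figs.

−336 kJ/mol

With I₂/I⁻ reduced at the cathode, E°cell = +0.537 − (−1.186) = +1.723 V and n = 2.
The reaction quotient is [I⁻(aq)]^2·[Mn²⁺(aq)] = 0.266; by Nernst, E = +1.723 − (0.0592/2)(−0.575) = +1.7400 V.
Finally ΔG = −nFE = −(2)(96485 C/mol)(+1.7400 V) = −336 kJ/mol.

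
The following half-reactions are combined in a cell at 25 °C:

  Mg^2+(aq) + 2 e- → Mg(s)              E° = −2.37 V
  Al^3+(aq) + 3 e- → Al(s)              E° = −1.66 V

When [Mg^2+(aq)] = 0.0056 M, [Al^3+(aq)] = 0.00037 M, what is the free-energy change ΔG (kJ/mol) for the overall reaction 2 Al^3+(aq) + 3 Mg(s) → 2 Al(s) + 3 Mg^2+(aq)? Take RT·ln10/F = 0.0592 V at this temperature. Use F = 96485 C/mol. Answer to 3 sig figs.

E°cell = −1.66 − (−2.37) = +0.71 V; the balanced reaction transfers n = 6 electrons.
Here Q = [Mg^2+(aq)]^3 / [Al^3+(aq)]^2 = 1.28 (log Q = 0.108), giving E = +0.71 − (0.0592/6)·(0.108) = +0.7089 V.
Finally ΔG = −nFE = −(6)(96485 C/mol)(+0.7089 V) = −410 kJ/mol.

−410 kJ/mol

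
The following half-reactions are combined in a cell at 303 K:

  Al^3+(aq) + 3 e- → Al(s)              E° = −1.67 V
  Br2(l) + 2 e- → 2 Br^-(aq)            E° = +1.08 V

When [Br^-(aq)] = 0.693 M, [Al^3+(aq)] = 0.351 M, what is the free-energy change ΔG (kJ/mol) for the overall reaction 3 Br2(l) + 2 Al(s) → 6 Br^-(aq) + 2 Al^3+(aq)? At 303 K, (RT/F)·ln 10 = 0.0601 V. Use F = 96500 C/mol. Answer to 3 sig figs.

The standard cell potential is +1.08 − (−1.67) = +2.75 V, with n = 6 electrons in the balanced equation.
The reaction quotient is [Br^-(aq)]^6·[Al^3+(aq)]^2 = 0.0136; by Nernst, E = +2.75 − (0.0601/6)(−1.865) = +2.7687 V.
ΔG = −nFE = −(6)(96500)(+2.7687) J/mol = −1600 kJ/mol.

−1600 kJ/mol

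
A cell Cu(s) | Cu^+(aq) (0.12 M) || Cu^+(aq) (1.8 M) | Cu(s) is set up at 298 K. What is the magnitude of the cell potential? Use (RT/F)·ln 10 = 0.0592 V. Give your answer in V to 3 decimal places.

0.070 V

For a concentration cell E°cell = 0, since both electrodes use the same couple.
The compartment with the higher Cu^+(aq) concentration (1.8 M) acts as the cathode; ions are reduced there and produced at the dilute (0.12 M) anode.
With n = 1, Ecell = −(0.0592/1)·log([dilute]/[conc]) = −(0.0592/1)·log(0.12/1.8) = +0.070 V.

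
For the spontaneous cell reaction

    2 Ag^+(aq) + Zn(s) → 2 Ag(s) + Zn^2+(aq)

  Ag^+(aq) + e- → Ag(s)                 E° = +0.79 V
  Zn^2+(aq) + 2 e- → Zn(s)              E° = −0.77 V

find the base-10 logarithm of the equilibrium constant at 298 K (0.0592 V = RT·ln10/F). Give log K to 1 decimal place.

The Ag⁺/Ag couple is reduced (cathode); E°cell = +0.79 − (−0.77) = +1.56 V with n = 2.
At equilibrium E = 0, so log K = nE°cell / 0.0592 = (2)(+1.56) / 0.0592 = 52.7.

log K = 52.7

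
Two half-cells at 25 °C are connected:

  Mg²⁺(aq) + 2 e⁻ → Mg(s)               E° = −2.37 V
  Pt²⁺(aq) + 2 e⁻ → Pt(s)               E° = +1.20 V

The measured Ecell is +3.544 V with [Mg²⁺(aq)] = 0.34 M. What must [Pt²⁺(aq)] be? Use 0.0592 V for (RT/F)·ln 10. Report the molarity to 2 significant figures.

0.045 M

Pt²⁺/Pt is the cathode (higher E°); E°cell = +1.20 − (−2.37) = +3.57 V with n = 2.
From the Nernst equation, log Q = n(E° − E)/0.0592 = 2·(+3.57 − (+3.544))/0.0592 = 0.878.
Balancing electrons gives Pt²⁺(aq) + Mg(s) → Pt(s) + Mg²⁺(aq); thus Q = [Mg²⁺(aq)] / [Pt²⁺(aq)].
Solving for the unknown gives log [Pt²⁺(aq)] = −1.347, so [Pt²⁺(aq)] ≈ 0.045 M.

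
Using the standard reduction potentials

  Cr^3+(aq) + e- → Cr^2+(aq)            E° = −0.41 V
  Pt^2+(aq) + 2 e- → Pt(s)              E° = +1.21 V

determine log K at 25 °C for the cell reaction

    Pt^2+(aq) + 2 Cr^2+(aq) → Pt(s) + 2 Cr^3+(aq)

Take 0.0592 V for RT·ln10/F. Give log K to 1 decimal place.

The Pt²⁺/Pt couple is reduced (cathode); E°cell = +1.21 − (−0.41) = +1.62 V with n = 2.
At equilibrium E = 0, so log K = nE°cell / 0.0592 = (2)(+1.62) / 0.0592 = 54.7.

log K = 54.7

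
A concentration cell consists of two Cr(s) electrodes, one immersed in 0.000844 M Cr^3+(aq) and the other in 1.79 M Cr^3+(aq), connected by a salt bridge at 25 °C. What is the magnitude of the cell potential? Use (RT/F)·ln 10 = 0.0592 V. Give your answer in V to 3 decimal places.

0.066 V

For a concentration cell E°cell = 0, since both electrodes use the same couple.
The compartment with the higher Cr^3+(aq) concentration (1.79 M) acts as the cathode; ions are reduced there and produced at the dilute (0.000844 M) anode.
With n = 3, Ecell = −(0.0592/3)·log([dilute]/[conc]) = −(0.0592/3)·log(0.000844/1.79) = +0.066 V.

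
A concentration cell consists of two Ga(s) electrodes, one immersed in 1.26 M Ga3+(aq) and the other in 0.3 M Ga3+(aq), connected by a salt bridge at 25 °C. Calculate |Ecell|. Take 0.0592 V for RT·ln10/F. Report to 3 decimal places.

For a concentration cell E°cell = 0, since both electrodes use the same couple.
The compartment with the higher Ga3+(aq) concentration (1.26 M) acts as the cathode; ions are reduced there and produced at the dilute (0.3 M) anode.
With n = 3, Ecell = −(0.0592/3)·log([dilute]/[conc]) = −(0.0592/3)·log(0.3/1.26) = +0.012 V.

0.012 V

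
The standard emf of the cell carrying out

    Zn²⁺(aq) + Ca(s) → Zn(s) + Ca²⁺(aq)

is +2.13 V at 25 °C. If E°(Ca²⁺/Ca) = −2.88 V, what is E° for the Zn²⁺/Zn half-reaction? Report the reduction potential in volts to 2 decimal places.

−0.75 V

In the reaction as written the Zn²⁺/Zn couple is reduced (cathode) and Ca²⁺/Ca is oxidized (anode), so E°cell = E°(Zn²⁺/Zn) − E°(Ca²⁺/Ca).
E°(Zn²⁺/Zn) = E°cell + E°(anode) = +2.13 + (−2.88) = −0.75 V.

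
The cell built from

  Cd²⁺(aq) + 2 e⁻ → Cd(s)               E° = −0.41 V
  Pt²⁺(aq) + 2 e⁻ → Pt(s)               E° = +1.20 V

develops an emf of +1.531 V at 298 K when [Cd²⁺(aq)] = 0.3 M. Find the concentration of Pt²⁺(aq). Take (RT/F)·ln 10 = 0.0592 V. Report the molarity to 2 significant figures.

With Pt²⁺/Pt at the cathode and Cd²⁺/Cd at the anode, E°cell = +1.20 − (−0.41) = +1.61 V (n = 2).
Rearranging E = E° − (0.0592/n)·log Q gives log Q = 2(+1.61 − (+1.531))/0.0592 = 2.669.
The balanced reaction is Pt²⁺(aq) + Cd(s) → Pt(s) + Cd²⁺(aq), so Q = [Cd²⁺(aq)] / [Pt²⁺(aq)].
Isolating [Pt²⁺(aq)] in Q = 10^{2.669} yields log [Pt²⁺(aq)] = −3.192, i.e. 0.00064 M.

0.00064 M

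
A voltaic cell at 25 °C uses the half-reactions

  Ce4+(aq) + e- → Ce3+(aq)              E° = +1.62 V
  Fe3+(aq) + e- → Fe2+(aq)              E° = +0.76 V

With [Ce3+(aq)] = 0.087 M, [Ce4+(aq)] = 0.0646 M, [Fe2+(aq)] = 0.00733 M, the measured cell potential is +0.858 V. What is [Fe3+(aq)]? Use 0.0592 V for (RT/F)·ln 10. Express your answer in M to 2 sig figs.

Ce⁴⁺/Ce³⁺ is the cathode (higher E°); E°cell = +1.62 − (+0.76) = +0.86 V with n = 1.
Rearranging E = E° − (0.0592/n)·log Q gives log Q = 1(+0.86 − (+0.858))/0.0592 = 0.034.
The balanced reaction is Ce4+(aq) + Fe2+(aq) → Ce3+(aq) + Fe3+(aq), so Q = ([Ce3+(aq)]·[Fe3+(aq)]) / ([Ce4+(aq)]·[Fe2+(aq)]).
Solving for the unknown gives log [Fe3+(aq)] = −2.230, so [Fe3+(aq)] ≈ 0.0059 M.

0.0059 M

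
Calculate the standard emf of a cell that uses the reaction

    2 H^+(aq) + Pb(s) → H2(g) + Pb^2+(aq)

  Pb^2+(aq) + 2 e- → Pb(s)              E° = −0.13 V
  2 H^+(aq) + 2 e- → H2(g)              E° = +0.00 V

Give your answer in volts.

+0.13 V

In the reaction as written, H^+(aq) is reduced (cathode) and Pb^2+(aq) is produced by oxidation at the anode.
E°cell = E°(cathode) − E°(anode) = +0.00 − (−0.13) = +0.13 V.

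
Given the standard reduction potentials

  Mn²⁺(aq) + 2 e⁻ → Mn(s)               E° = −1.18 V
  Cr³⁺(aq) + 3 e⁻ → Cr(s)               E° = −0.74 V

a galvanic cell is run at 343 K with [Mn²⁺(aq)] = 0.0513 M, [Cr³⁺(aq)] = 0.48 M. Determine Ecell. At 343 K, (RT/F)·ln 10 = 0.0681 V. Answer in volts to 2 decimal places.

+0.48 V

Cr³⁺/Cr is reduced (cathode, E° = −0.74 V) and Mn²⁺/Mn is oxidized (anode).
The standard potential is −0.74 − (−1.18) = +0.44 V and the balanced reaction transfers n = 6 electrons.
Balancing gives 2 Cr³⁺(aq) + 3 Mn(s) → 2 Cr(s) + 3 Mn²⁺(aq); hence Q = [Mn²⁺(aq)]^3 / [Cr³⁺(aq)]^2 = 0.000586 (log Q = −3.232).
E = E° − (0.0681/n)·log Q = +0.44 − (0.0681/6)(−3.232) = +0.48 V.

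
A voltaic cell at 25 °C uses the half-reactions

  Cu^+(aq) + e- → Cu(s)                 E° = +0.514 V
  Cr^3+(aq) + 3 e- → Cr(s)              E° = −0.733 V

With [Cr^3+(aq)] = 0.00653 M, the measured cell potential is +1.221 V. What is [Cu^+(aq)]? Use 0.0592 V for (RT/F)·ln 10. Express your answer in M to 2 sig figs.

With Cu⁺/Cu at the cathode and Cr³⁺/Cr at the anode, E°cell = +0.514 − (−0.733) = +1.247 V (n = 3).
From the Nernst equation, log Q = n(E° − E)/0.0592 = 3·(+1.247 − (+1.221))/0.0592 = 1.318.
Balancing electrons gives 3 Cu^+(aq) + Cr(s) → 3 Cu(s) + Cr^3+(aq); thus Q = [Cr^3+(aq)] / [Cu^+(aq)]^3.
Substituting the known concentrations and solving, log [Cu^+(aq)] = −1.168 and [Cu^+(aq)] = 0.068 M.

0.068 M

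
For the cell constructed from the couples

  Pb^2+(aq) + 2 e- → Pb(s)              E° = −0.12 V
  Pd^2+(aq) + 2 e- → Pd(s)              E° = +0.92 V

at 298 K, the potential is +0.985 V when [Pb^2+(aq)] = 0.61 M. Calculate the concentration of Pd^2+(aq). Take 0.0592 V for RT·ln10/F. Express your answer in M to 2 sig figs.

0.0085 M

The Pd²⁺/Pd couple has the larger reduction potential, so it is the cathode: E°cell = +0.92 − (−0.12) = +1.04 V and n = 2.
Since E = E° − (0.0592/n)·log Q, log Q = n(E° − E)/0.0592 = 1.858.
For Pd^2+(aq) + Pb(s) → Pd(s) + Pb^2+(aq), the reaction quotient is Q = [Pb^2+(aq)] / [Pd^2+(aq)].
Isolating [Pd^2+(aq)] in Q = 10^{1.858} yields log [Pd^2+(aq)] = −2.073, i.e. 0.0085 M.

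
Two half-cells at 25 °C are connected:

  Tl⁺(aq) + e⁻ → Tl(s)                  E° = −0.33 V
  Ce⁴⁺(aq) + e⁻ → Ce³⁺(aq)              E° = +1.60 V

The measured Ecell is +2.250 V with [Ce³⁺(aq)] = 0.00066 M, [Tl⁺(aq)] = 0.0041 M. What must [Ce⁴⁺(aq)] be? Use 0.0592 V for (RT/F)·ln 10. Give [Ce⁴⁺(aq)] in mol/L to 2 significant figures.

0.69 M

With Ce⁴⁺/Ce³⁺ at the cathode and Tl⁺/Tl at the anode, E°cell = +1.60 − (−0.33) = +1.93 V (n = 1).
Since E = E° − (0.0592/n)·log Q, log Q = n(E° − E)/0.0592 = −5.405.
For Ce⁴⁺(aq) + Tl(s) → Ce³⁺(aq) + Tl⁺(aq), the reaction quotient is Q = ([Ce³⁺(aq)]·[Tl⁺(aq)]) / [Ce⁴⁺(aq)].
Substituting the known concentrations and solving, log [Ce⁴⁺(aq)] = −0.163 and [Ce⁴⁺(aq)] = 0.69 M.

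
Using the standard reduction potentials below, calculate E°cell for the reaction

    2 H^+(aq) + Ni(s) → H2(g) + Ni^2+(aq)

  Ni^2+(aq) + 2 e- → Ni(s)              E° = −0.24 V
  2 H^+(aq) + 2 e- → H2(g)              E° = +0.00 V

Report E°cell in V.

+0.24 V

H^+(aq) gains electrons, so the 2H⁺/H₂ couple is the cathode; the Ni²⁺/Ni couple is the anode.
E°cell = E°(cathode) − E°(anode) = +0.00 − (−0.24) = +0.24 V.
The positive value indicates the reaction is spontaneous as written.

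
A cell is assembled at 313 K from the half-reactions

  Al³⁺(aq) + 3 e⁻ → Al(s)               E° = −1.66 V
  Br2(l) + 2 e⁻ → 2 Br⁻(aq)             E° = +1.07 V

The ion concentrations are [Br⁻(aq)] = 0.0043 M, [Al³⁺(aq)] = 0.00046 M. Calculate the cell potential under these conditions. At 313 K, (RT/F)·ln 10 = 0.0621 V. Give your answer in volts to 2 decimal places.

Since E°(Br₂/Br⁻) > E°(Al³⁺/Al), Br₂/Br⁻ serves as the cathode.
The standard potential is +1.07 − (−1.66) = +2.73 V and the balanced reaction transfers n = 6 electrons.
The balanced reaction is 3 Br2(l) + 2 Al(s) → 6 Br⁻(aq) + 2 Al³⁺(aq), so Q = [Br⁻(aq)]^6·[Al³⁺(aq)]^2 = 1.34×10^−21 and log Q = −20.874.
E = E° − (0.0621/n)·log Q = +2.73 − (0.0621/6)(−20.874) = +2.95 V.

+2.95 V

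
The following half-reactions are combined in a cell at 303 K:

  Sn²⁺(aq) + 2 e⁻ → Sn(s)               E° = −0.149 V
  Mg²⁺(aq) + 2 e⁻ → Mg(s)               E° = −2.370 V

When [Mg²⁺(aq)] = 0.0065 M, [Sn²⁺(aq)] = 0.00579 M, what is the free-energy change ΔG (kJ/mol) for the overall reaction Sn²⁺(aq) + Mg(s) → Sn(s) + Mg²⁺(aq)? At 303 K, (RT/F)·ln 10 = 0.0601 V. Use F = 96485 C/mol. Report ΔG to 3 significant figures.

−428 kJ/mol

With Sn²⁺/Sn reduced at the cathode, E°cell = −0.149 − (−2.370) = +2.221 V and n = 2.
The reaction quotient is [Mg²⁺(aq)] / [Sn²⁺(aq)] = 1.12; by Nernst, E = +2.221 − (0.0601/2)(0.050) = +2.2195 V.
ΔG = −nFE = −(2)(96485)(+2.2195) J/mol = −428 kJ/mol.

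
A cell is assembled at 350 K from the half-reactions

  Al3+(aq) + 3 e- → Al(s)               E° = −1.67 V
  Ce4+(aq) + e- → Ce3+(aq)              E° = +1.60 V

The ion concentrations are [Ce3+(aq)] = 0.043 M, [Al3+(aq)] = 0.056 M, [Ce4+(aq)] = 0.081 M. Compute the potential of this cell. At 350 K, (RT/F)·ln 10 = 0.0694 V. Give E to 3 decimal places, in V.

+3.318 V

Ce⁴⁺/Ce³⁺ is reduced (cathode, E° = +1.60 V) and Al³⁺/Al is oxidized (anode).
E°cell = E°cat − E°an = +1.60 − (−1.67) = +3.27 V; n = 3.
For the overall reaction 3 Ce4+(aq) + Al(s) → 3 Ce3+(aq) + Al3+(aq), Q = ([Ce3+(aq)]^3·[Al3+(aq)]) / [Ce4+(aq)]^3 = 0.00838, giving log Q = −2.077.
By the Nernst equation, E = +3.27 − (0.0694/3)·(−2.077) = +3.318 V.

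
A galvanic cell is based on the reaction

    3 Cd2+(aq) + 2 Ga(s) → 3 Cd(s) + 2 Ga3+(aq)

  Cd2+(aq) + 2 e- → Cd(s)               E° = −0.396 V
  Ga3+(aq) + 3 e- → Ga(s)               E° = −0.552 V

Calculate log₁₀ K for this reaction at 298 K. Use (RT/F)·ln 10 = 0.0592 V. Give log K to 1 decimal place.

The Cd²⁺/Cd couple is reduced (cathode); E°cell = −0.396 − (−0.552) = +0.156 V with n = 6.
At equilibrium E = 0, so log K = nE°cell / 0.0592 = (6)(+0.156) / 0.0592 = 15.8.

log K = 15.8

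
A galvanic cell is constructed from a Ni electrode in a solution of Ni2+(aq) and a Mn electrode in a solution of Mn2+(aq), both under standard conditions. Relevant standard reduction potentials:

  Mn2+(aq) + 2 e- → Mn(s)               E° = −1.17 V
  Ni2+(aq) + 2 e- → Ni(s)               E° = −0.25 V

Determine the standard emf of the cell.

+0.92 V

The Ni²⁺/Ni couple has the higher E°, so Ni ion is reduced (cathode) and Mn is oxidized (anode).
E°cell = E°(cathode) − E°(anode) = −0.25 − (−1.17) = +0.92 V.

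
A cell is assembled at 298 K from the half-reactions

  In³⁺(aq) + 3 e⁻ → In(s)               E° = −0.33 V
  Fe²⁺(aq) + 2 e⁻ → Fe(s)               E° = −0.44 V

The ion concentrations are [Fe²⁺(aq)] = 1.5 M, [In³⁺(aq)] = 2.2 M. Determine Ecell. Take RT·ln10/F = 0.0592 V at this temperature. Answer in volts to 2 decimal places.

+0.11 V

In³⁺/In is reduced (cathode, E° = −0.33 V) and Fe²⁺/Fe is oxidized (anode).
E°cell = −0.33 − (−0.44) = +0.11 V, with n = 6 electrons transferred.
Balancing gives 2 In³⁺(aq) + 3 Fe(s) → 2 In(s) + 3 Fe²⁺(aq); hence Q = [Fe²⁺(aq)]^3 / [In³⁺(aq)]^2 = 0.697 (log Q = −0.157).
Applying E = E° − (RT ln10/nF)·log Q gives +0.11 − (0.0592/6)(−0.157) = +0.11 V.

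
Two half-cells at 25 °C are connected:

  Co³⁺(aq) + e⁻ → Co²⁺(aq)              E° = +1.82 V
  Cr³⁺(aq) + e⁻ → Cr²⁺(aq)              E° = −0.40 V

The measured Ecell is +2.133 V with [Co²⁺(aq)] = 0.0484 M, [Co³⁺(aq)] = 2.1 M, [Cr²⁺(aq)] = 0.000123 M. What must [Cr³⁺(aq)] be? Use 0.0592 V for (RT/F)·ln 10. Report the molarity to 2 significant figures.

With Co³⁺/Co²⁺ at the cathode and Cr³⁺/Cr²⁺ at the anode, E°cell = +1.82 − (−0.40) = +2.22 V (n = 1).
Rearranging E = E° − (0.0592/n)·log Q gives log Q = 1(+2.22 − (+2.133))/0.0592 = 1.470.
Balancing electrons gives Co³⁺(aq) + Cr²⁺(aq) → Co²⁺(aq) + Cr³⁺(aq); thus Q = ([Co²⁺(aq)]·[Cr³⁺(aq)]) / ([Co³⁺(aq)]·[Cr²⁺(aq)]).
Isolating [Cr³⁺(aq)] in Q = 10^{1.470} yields log [Cr³⁺(aq)] = −0.803, i.e. 0.16 M.

0.16 M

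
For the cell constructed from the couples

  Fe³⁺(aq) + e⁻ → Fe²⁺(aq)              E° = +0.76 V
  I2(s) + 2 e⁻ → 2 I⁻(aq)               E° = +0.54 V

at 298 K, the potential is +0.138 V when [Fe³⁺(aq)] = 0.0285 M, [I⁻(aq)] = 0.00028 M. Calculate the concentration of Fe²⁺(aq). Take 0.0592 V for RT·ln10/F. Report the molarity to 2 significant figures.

0.00019 M

With Fe³⁺/Fe²⁺ at the cathode and I₂/I⁻ at the anode, E°cell = +0.76 − (+0.54) = +0.22 V (n = 2).
From the Nernst equation, log Q = n(E° − E)/0.0592 = 2·(+0.22 − (+0.138))/0.0592 = 2.770.
Balancing electrons gives 2 Fe³⁺(aq) + 2 I⁻(aq) → 2 Fe²⁺(aq) + I2(s); thus Q = [Fe²⁺(aq)]^2 / ([Fe³⁺(aq)]^2·[I⁻(aq)]^2).
Solving for the unknown gives log [Fe²⁺(aq)] = −3.713, so [Fe²⁺(aq)] ≈ 0.00019 M.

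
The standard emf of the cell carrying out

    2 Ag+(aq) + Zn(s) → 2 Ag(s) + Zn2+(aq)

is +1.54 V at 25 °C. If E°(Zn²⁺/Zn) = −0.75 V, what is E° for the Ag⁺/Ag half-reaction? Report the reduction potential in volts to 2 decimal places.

+0.79 V

In the reaction as written the Ag⁺/Ag couple is reduced (cathode) and Zn²⁺/Zn is oxidized (anode), so E°cell = E°(Ag⁺/Ag) − E°(Zn²⁺/Zn).
E°(Ag⁺/Ag) = E°cell + E°(anode) = +1.54 + (−0.75) = +0.79 V.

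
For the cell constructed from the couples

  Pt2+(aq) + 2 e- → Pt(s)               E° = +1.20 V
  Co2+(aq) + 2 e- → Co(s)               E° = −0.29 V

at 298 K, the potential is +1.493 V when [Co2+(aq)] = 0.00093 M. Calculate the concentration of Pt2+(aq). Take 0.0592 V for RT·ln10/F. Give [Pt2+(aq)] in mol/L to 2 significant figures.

0.0012 M

With Pt²⁺/Pt at the cathode and Co²⁺/Co at the anode, E°cell = +1.20 − (−0.29) = +1.49 V (n = 2).
Since E = E° − (0.0592/n)·log Q, log Q = n(E° − E)/0.0592 = −0.101.
The balanced reaction is Pt2+(aq) + Co(s) → Pt(s) + Co2+(aq), so Q = [Co2+(aq)] / [Pt2+(aq)].
Isolating [Pt2+(aq)] in Q = 10^{−0.101} yields log [Pt2+(aq)] = −2.931, i.e. 0.0012 M.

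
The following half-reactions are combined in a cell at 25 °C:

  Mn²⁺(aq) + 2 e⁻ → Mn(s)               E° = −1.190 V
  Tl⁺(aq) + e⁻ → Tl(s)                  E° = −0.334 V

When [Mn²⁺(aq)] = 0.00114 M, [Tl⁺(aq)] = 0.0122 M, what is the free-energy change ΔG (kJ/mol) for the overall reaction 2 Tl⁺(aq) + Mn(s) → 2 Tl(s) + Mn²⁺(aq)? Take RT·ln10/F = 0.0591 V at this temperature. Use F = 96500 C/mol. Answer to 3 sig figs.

E°cell = −0.334 − (−1.190) = +0.856 V; the balanced reaction transfers n = 2 electrons.
Here Q = [Mn²⁺(aq)] / [Tl⁺(aq)]^2 = 7.66 (log Q = 0.884), giving E = +0.856 − (0.0591/2)·(0.884) = +0.8299 V.
Then ΔG = −nFE = −2 × 96500 × +0.8299 J/mol = −160 kJ/mol.

−160 kJ/mol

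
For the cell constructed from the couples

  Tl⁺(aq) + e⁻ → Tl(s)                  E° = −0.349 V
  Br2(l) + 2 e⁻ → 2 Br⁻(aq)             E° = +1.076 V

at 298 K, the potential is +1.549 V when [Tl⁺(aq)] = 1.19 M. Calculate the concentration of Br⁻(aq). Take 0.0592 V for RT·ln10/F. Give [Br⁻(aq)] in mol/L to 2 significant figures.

0.0068 M

Br₂/Br⁻ is the cathode (higher E°); E°cell = +1.076 − (−0.349) = +1.425 V with n = 2.
Since E = E° − (0.0592/n)·log Q, log Q = n(E° − E)/0.0592 = −4.189.
The balanced reaction is Br2(l) + 2 Tl(s) → 2 Br⁻(aq) + 2 Tl⁺(aq), so Q = [Br⁻(aq)]^2·[Tl⁺(aq)]^2.
Isolating [Br⁻(aq)] in Q = 10^{−4.189} yields log [Br⁻(aq)] = −2.170, i.e. 0.0068 M.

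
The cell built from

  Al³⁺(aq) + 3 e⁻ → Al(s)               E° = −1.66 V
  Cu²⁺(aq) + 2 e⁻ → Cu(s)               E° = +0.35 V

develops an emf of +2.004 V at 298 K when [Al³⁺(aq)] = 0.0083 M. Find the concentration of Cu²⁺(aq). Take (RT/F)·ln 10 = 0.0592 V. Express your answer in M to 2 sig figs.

0.026 M

The Cu²⁺/Cu couple has the larger reduction potential, so it is the cathode: E°cell = +0.35 − (−1.66) = +2.01 V and n = 6.
Rearranging E = E° − (0.0592/n)·log Q gives log Q = 6(+2.01 − (+2.004))/0.0592 = 0.608.
Balancing electrons gives 3 Cu²⁺(aq) + 2 Al(s) → 3 Cu(s) + 2 Al³⁺(aq); thus Q = [Al³⁺(aq)]^2 / [Cu²⁺(aq)]^3.
Substituting the known concentrations and solving, log [Cu²⁺(aq)] = −1.590 and [Cu²⁺(aq)] = 0.026 M.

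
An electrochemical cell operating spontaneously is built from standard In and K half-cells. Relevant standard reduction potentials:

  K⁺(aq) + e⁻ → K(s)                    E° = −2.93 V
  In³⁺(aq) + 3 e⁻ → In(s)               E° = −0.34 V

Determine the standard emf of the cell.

+2.59 V

Of the two couples in this cell, the one with the more positive reduction potential is reduced at the cathode: here that is In³⁺/In (−0.34 V); K⁺/K (−2.93 V) is the anode.
E°cell = E°(cathode) − E°(anode) = −0.34 − (−2.93) = +2.59 V.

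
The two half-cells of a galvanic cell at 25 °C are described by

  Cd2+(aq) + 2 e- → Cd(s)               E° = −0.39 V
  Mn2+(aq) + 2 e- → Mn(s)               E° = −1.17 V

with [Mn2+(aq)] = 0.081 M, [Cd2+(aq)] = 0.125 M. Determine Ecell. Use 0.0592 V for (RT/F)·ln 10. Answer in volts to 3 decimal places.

Since E°(Cd²⁺/Cd) > E°(Mn²⁺/Mn), Cd²⁺/Cd serves as the cathode.
E°cell = −0.39 − (−1.17) = +0.78 V, with n = 2 electrons transferred.
For the overall reaction Cd2+(aq) + Mn(s) → Cd(s) + Mn2+(aq), Q = [Mn2+(aq)] / [Cd2+(aq)] = 0.648, giving log Q = −0.188.
Applying E = E° − (RT ln10/nF)·log Q gives +0.78 − (0.0592/2)(−0.188) = +0.786 V.

+0.786 V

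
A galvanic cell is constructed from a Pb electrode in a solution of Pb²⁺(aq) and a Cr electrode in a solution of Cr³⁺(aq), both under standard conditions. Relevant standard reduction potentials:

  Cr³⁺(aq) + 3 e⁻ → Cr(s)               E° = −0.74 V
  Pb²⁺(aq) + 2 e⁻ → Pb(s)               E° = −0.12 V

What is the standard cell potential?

+0.62 V

The Pb²⁺/Pb couple has the higher E°, so Pb ion is reduced (cathode) and Cr is oxidized (anode).
E°cell = E°(cathode) − E°(anode) = −0.12 − (−0.74) = +0.62 V.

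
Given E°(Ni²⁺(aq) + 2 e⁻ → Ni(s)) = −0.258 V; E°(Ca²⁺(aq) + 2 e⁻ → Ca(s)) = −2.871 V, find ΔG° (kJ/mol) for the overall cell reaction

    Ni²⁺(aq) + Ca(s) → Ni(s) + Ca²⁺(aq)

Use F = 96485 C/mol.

−504 kJ/mol

In the reaction as written Ni²⁺(aq) is reduced, so the Ni²⁺/Ni couple is the cathode and Ca²⁺/Ca is the anode.
E°cell = −0.258 − (−2.871) = +2.613 V; balancing electrons gives n = 2.
ΔG° = −nFE°cell = −(2)(96485)(+2.613) J/mol = −504 kJ/mol.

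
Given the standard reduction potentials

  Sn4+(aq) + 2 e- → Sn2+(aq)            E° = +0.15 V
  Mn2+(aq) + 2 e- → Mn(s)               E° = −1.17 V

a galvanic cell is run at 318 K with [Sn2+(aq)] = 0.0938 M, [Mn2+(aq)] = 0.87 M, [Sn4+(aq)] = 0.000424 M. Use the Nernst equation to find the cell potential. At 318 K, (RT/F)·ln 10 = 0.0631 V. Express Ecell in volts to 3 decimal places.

+1.248 V

The Sn⁴⁺/Sn²⁺ couple has the more positive E°, so it is the cathode; Mn²⁺/Mn is the anode.
E°cell = E°cat − E°an = +0.15 − (−1.17) = +1.32 V; n = 2.
For the overall reaction Sn4+(aq) + Mn(s) → Sn2+(aq) + Mn2+(aq), Q = ([Sn2+(aq)]·[Mn2+(aq)]) / [Sn4+(aq)] = 192, giving log Q = 2.284.
By the Nernst equation, E = +1.32 − (0.0631/2)·(2.284) = +1.248 V.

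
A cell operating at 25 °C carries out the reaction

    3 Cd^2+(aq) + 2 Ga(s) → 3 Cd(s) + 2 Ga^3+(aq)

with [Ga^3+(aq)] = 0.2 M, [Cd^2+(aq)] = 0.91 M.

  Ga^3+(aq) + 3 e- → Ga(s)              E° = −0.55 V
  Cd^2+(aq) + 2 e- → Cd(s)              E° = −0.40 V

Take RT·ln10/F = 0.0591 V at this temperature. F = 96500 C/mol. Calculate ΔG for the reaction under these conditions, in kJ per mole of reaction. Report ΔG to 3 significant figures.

−94.1 kJ/mol

With Cd²⁺/Cd reduced at the cathode, E°cell = −0.40 − (−0.55) = +0.15 V and n = 6.
The reaction quotient is [Ga^3+(aq)]^2 / [Cd^2+(aq)]^3 = 0.0531; by Nernst, E = +0.15 − (0.0591/6)(−1.275) = +0.1626 V.
Then ΔG = −nFE = −6 × 96500 × +0.1626 J/mol = −94.1 kJ/mol.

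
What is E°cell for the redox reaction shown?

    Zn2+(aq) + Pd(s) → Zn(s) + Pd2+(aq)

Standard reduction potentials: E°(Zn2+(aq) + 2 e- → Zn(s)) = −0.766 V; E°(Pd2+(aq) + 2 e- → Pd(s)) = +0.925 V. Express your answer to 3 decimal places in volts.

Zn2+(aq) gains electrons, so the Zn²⁺/Zn couple is the cathode; the Pd²⁺/Pd couple is the anode.
E°cell = E°(cathode) − E°(anode) = −0.766 − (+0.925) = −1.691 V.

−1.691 V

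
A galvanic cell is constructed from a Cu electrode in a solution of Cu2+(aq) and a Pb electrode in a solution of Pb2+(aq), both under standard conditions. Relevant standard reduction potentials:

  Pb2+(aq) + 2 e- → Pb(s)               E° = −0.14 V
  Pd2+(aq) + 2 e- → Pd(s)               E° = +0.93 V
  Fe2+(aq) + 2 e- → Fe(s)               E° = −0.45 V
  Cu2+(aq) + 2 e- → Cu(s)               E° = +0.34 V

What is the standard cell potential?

The Cu²⁺/Cu couple has the higher E°, so Cu ion is reduced (cathode) and Pb is oxidized (anode).
E°cell = E°(cathode) − E°(anode) = +0.34 − (−0.14) = +0.48 V.

+0.48 V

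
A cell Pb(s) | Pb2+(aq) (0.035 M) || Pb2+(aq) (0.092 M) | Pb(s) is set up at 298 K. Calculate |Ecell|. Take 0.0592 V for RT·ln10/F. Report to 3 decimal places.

For a concentration cell E°cell = 0, since both electrodes use the same couple.
The compartment with the higher Pb2+(aq) concentration (0.092 M) acts as the cathode; ions are reduced there and produced at the dilute (0.035 M) anode.
With n = 2, Ecell = −(0.0592/2)·log([dilute]/[conc]) = −(0.0592/2)·log(0.035/0.092) = +0.012 V.

0.012 V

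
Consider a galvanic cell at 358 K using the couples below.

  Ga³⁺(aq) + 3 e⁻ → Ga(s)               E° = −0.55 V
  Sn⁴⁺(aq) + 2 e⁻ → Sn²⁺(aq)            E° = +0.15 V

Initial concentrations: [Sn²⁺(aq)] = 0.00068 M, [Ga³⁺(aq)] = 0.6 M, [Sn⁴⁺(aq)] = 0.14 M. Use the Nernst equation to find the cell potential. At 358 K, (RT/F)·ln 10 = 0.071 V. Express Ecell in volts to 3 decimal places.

The Sn⁴⁺/Sn²⁺ couple has the more positive E°, so it is the cathode; Ga³⁺/Ga is the anode.
E°cell = +0.15 − (−0.55) = +0.70 V, with n = 6 electrons transferred.
Balancing gives 3 Sn⁴⁺(aq) + 2 Ga(s) → 3 Sn²⁺(aq) + 2 Ga³⁺(aq); hence Q = ([Sn²⁺(aq)]^3·[Ga³⁺(aq)]^2) / [Sn⁴⁺(aq)]^3 = 4.13×10^−8 (log Q = −7.385).
E = E° − (0.071/n)·log Q = +0.70 − (0.071/6)(−7.385) = +0.787 V.

+0.787 V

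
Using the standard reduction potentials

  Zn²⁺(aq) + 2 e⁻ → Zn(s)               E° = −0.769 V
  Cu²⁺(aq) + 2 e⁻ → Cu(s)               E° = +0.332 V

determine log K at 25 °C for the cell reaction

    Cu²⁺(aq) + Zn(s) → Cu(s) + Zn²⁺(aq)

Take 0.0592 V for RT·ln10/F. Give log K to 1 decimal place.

The Cu²⁺/Cu couple is reduced (cathode); E°cell = +0.332 − (−0.769) = +1.101 V with n = 2.
At equilibrium E = 0, so log K = nE°cell / 0.0592 = (2)(+1.101) / 0.0592 = 37.2.

log K = 37.2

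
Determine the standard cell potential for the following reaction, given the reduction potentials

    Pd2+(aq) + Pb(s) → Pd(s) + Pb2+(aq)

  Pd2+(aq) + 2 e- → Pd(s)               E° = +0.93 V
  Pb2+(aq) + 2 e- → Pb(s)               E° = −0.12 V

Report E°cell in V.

+1.05 V

In the reaction as written, Pd2+(aq) is reduced (cathode) and Pb2+(aq) is produced by oxidation at the anode.
E°cell = E°(cathode) − E°(anode) = +0.93 − (−0.12) = +1.05 V.
The positive value indicates the reaction is spontaneous as written.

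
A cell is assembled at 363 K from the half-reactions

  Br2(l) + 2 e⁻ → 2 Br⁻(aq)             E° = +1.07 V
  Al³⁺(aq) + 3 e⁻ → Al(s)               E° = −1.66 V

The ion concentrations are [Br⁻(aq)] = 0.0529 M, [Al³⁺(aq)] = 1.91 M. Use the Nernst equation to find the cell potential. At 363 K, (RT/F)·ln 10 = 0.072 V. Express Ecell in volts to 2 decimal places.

Br₂/Br⁻ is reduced (cathode, E° = +1.07 V) and Al³⁺/Al is oxidized (anode).
The standard potential is +1.07 − (−1.66) = +2.73 V and the balanced reaction transfers n = 6 electrons.
The balanced reaction is 3 Br2(l) + 2 Al(s) → 6 Br⁻(aq) + 2 Al³⁺(aq), so Q = [Br⁻(aq)]^6·[Al³⁺(aq)]^2 = 7.99×10^−8 and log Q = −7.097.
E = E° − (0.072/n)·log Q = +2.73 − (0.072/6)(−7.097) = +2.82 V.

+2.82 V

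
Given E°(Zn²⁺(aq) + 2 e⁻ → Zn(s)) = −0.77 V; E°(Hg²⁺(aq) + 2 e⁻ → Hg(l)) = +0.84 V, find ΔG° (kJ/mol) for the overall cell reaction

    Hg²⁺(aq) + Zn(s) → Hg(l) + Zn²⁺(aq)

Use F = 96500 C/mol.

−311 kJ/mol

In the reaction as written Hg²⁺(aq) is reduced, so the Hg²⁺/Hg couple is the cathode and Zn²⁺/Zn is the anode.
E°cell = +0.84 − (−0.77) = +1.61 V; balancing electrons gives n = 2.
ΔG° = −nFE°cell = −(2)(96500)(+1.61) J/mol = −311 kJ/mol.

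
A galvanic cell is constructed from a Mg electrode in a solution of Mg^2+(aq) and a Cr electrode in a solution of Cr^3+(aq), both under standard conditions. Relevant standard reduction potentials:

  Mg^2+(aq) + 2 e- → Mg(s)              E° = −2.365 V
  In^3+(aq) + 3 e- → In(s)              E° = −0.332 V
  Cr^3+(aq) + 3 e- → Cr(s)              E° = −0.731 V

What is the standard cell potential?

+1.634 V

Of the two couples in this cell, the one with the more positive reduction potential is reduced at the cathode: here that is Cr³⁺/Cr (−0.731 V); Mg²⁺/Mg (−2.365 V) is the anode.
E°cell = E°(cathode) − E°(anode) = −0.731 − (−2.365) = +1.634 V.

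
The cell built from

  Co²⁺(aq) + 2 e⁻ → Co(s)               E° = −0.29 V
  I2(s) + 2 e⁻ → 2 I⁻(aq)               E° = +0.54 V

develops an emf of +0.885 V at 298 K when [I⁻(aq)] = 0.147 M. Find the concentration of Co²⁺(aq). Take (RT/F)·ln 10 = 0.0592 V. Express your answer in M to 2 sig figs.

0.64 M

The I₂/I⁻ couple has the larger reduction potential, so it is the cathode: E°cell = +0.54 − (−0.29) = +0.83 V and n = 2.
Rearranging E = E° − (0.0592/n)·log Q gives log Q = 2(+0.83 − (+0.885))/0.0592 = −1.858.
For I2(s) + Co(s) → 2 I⁻(aq) + Co²⁺(aq), the reaction quotient is Q = [I⁻(aq)]^2·[Co²⁺(aq)].
Isolating [Co²⁺(aq)] in Q = 10^{−1.858} yields log [Co²⁺(aq)] = −0.193, i.e. 0.64 M.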